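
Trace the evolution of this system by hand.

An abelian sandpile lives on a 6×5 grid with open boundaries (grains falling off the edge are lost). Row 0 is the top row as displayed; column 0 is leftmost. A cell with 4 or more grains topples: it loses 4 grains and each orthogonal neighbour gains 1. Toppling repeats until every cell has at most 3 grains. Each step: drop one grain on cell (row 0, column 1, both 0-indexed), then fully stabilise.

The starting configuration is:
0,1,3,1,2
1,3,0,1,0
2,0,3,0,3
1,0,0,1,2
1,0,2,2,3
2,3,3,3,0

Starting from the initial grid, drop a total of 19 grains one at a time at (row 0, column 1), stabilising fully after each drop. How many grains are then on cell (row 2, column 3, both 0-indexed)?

step 0: 0,1,3,1,2
1,3,0,1,0
2,0,3,0,3
1,0,0,1,2
1,0,2,2,3
2,3,3,3,0
step 1: 0,2,3,1,2
1,3,0,1,0
2,0,3,0,3
1,0,0,1,2
1,0,2,2,3
2,3,3,3,0
step 2: 0,3,3,1,2
1,3,0,1,0
2,0,3,0,3
1,0,0,1,2
1,0,2,2,3
2,3,3,3,0
step 3: 1,2,0,2,2
2,0,2,1,0
2,1,3,0,3
1,0,0,1,2
1,0,2,2,3
2,3,3,3,0
step 4: 1,3,0,2,2
2,0,2,1,0
2,1,3,0,3
1,0,0,1,2
1,0,2,2,3
2,3,3,3,0
step 5: 2,0,1,2,2
2,1,2,1,0
2,1,3,0,3
1,0,0,1,2
1,0,2,2,3
2,3,3,3,0
step 6: 2,1,1,2,2
2,1,2,1,0
2,1,3,0,3
1,0,0,1,2
1,0,2,2,3
2,3,3,3,0
step 7: 2,2,1,2,2
2,1,2,1,0
2,1,3,0,3
1,0,0,1,2
1,0,2,2,3
2,3,3,3,0
step 8: 2,3,1,2,2
2,1,2,1,0
2,1,3,0,3
1,0,0,1,2
1,0,2,2,3
2,3,3,3,0
step 9: 3,0,2,2,2
2,2,2,1,0
2,1,3,0,3
1,0,0,1,2
1,0,2,2,3
2,3,3,3,0
step 10: 3,1,2,2,2
2,2,2,1,0
2,1,3,0,3
1,0,0,1,2
1,0,2,2,3
2,3,3,3,0
step 11: 3,2,2,2,2
2,2,2,1,0
2,1,3,0,3
1,0,0,1,2
1,0,2,2,3
2,3,3,3,0
step 12: 3,3,2,2,2
2,2,2,1,0
2,1,3,0,3
1,0,0,1,2
1,0,2,2,3
2,3,3,3,0
step 13: 0,1,3,2,2
3,3,2,1,0
2,1,3,0,3
1,0,0,1,2
1,0,2,2,3
2,3,3,3,0
step 14: 0,2,3,2,2
3,3,2,1,0
2,1,3,0,3
1,0,0,1,2
1,0,2,2,3
2,3,3,3,0
step 15: 0,3,3,2,2
3,3,2,1,0
2,1,3,0,3
1,0,0,1,2
1,0,2,2,3
2,3,3,3,0
step 16: 2,2,1,3,2
0,2,1,2,0
3,3,0,1,3
1,0,1,1,2
1,0,2,2,3
2,3,3,3,0
step 17: 2,3,1,3,2
0,2,1,2,0
3,3,0,1,3
1,0,1,1,2
1,0,2,2,3
2,3,3,3,0
step 18: 3,0,2,3,2
0,3,1,2,0
3,3,0,1,3
1,0,1,1,2
1,0,2,2,3
2,3,3,3,0
step 19: 3,1,2,3,2
0,3,1,2,0
3,3,0,1,3
1,0,1,1,2
1,0,2,2,3
2,3,3,3,0

1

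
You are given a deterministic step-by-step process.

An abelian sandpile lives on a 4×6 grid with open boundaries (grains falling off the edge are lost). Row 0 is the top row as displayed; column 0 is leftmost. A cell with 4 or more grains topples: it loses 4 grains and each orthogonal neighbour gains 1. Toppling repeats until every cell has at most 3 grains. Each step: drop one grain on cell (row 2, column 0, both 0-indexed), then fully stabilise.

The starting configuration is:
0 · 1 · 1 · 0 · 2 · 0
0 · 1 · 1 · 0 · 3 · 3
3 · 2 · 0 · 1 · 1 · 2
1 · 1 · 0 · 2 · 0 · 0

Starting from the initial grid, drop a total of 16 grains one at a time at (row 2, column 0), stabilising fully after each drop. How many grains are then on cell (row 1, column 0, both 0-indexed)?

1

[0] 0 · 1 · 1 · 0 · 2 · 0
0 · 1 · 1 · 0 · 3 · 3
3 · 2 · 0 · 1 · 1 · 2
1 · 1 · 0 · 2 · 0 · 0
[1] 0 · 1 · 1 · 0 · 2 · 0
1 · 1 · 1 · 0 · 3 · 3
0 · 3 · 0 · 1 · 1 · 2
2 · 1 · 0 · 2 · 0 · 0
[2] 0 · 1 · 1 · 0 · 2 · 0
1 · 1 · 1 · 0 · 3 · 3
1 · 3 · 0 · 1 · 1 · 2
2 · 1 · 0 · 2 · 0 · 0
[3] 0 · 1 · 1 · 0 · 2 · 0
1 · 1 · 1 · 0 · 3 · 3
2 · 3 · 0 · 1 · 1 · 2
2 · 1 · 0 · 2 · 0 · 0
[4] 0 · 1 · 1 · 0 · 2 · 0
1 · 1 · 1 · 0 · 3 · 3
3 · 3 · 0 · 1 · 1 · 2
2 · 1 · 0 · 2 · 0 · 0
[5] 0 · 1 · 1 · 0 · 2 · 0
2 · 2 · 1 · 0 · 3 · 3
1 · 0 · 1 · 1 · 1 · 2
3 · 2 · 0 · 2 · 0 · 0
[6] 0 · 1 · 1 · 0 · 2 · 0
2 · 2 · 1 · 0 · 3 · 3
2 · 0 · 1 · 1 · 1 · 2
3 · 2 · 0 · 2 · 0 · 0
[7] 0 · 1 · 1 · 0 · 2 · 0
2 · 2 · 1 · 0 · 3 · 3
3 · 0 · 1 · 1 · 1 · 2
3 · 2 · 0 · 2 · 0 · 0
[8] 0 · 1 · 1 · 0 · 2 · 0
3 · 2 · 1 · 0 · 3 · 3
1 · 1 · 1 · 1 · 1 · 2
0 · 3 · 0 · 2 · 0 · 0
[9] 0 · 1 · 1 · 0 · 2 · 0
3 · 2 · 1 · 0 · 3 · 3
2 · 1 · 1 · 1 · 1 · 2
0 · 3 · 0 · 2 · 0 · 0
[10] 0 · 1 · 1 · 0 · 2 · 0
3 · 2 · 1 · 0 · 3 · 3
3 · 1 · 1 · 1 · 1 · 2
0 · 3 · 0 · 2 · 0 · 0
[11] 1 · 1 · 1 · 0 · 2 · 0
0 · 3 · 1 · 0 · 3 · 3
1 · 2 · 1 · 1 · 1 · 2
1 · 3 · 0 · 2 · 0 · 0
[12] 1 · 1 · 1 · 0 · 2 · 0
0 · 3 · 1 · 0 · 3 · 3
2 · 2 · 1 · 1 · 1 · 2
1 · 3 · 0 · 2 · 0 · 0
[13] 1 · 1 · 1 · 0 · 2 · 0
0 · 3 · 1 · 0 · 3 · 3
3 · 2 · 1 · 1 · 1 · 2
1 · 3 · 0 · 2 · 0 · 0
[14] 1 · 1 · 1 · 0 · 2 · 0
1 · 3 · 1 · 0 · 3 · 3
0 · 3 · 1 · 1 · 1 · 2
2 · 3 · 0 · 2 · 0 · 0
[15] 1 · 1 · 1 · 0 · 2 · 0
1 · 3 · 1 · 0 · 3 · 3
1 · 3 · 1 · 1 · 1 · 2
2 · 3 · 0 · 2 · 0 · 0
[16] 1 · 1 · 1 · 0 · 2 · 0
1 · 3 · 1 · 0 · 3 · 3
2 · 3 · 1 · 1 · 1 · 2
2 · 3 · 0 · 2 · 0 · 0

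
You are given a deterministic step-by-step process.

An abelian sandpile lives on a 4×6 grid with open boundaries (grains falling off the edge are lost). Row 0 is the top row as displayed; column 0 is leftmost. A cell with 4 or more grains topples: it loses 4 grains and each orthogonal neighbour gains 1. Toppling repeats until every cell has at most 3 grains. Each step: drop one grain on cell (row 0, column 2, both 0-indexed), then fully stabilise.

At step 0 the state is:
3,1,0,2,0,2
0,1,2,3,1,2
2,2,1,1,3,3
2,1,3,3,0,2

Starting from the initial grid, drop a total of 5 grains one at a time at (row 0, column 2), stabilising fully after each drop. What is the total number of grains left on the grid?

44

t=0: 3,1,0,2,0,2
0,1,2,3,1,2
2,2,1,1,3,3
2,1,3,3,0,2
t=1: 3,1,1,2,0,2
0,1,2,3,1,2
2,2,1,1,3,3
2,1,3,3,0,2
t=2: 3,1,2,2,0,2
0,1,2,3,1,2
2,2,1,1,3,3
2,1,3,3,0,2
t=3: 3,1,3,2,0,2
0,1,2,3,1,2
2,2,1,1,3,3
2,1,3,3,0,2
t=4: 3,2,0,3,0,2
0,1,3,3,1,2
2,2,1,1,3,3
2,1,3,3,0,2
t=5: 3,2,1,3,0,2
0,1,3,3,1,2
2,2,1,1,3,3
2,1,3,3,0,2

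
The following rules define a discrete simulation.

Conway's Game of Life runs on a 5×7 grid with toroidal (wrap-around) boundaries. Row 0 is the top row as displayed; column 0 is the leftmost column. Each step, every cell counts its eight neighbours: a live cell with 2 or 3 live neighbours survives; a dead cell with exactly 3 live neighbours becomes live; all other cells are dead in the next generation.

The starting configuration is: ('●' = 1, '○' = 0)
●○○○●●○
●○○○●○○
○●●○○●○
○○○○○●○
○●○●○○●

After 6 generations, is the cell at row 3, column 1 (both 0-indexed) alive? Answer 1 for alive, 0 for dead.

gen 0: ●○○○●●○
●○○○●○○
○●●○○●○
○○○○○●○
○●○●○○●
gen 1: ●●○●●●○
●○○●●○○
○●○○●●●
●●○○●●●
●○○○○○●
gen 2: ○●●●○●○
○○○○○○○
○●●○○○○
○●○○●○○
○○●●○○○
gen 3: ○●○●●○○
○○○●○○○
○●●○○○○
○●○○○○○
○○○○○○○
gen 4: ○○●●●○○
○●○●●○○
○●●○○○○
○●●○○○○
○○●○○○○
gen 5: ○●○○●○○
○●○○●○○
●○○○○○○
○○○●○○○
○○○○○○○
gen 6: ○○○○○○○
●●○○○○○
○○○○○○○
○○○○○○○
○○○○○○○

0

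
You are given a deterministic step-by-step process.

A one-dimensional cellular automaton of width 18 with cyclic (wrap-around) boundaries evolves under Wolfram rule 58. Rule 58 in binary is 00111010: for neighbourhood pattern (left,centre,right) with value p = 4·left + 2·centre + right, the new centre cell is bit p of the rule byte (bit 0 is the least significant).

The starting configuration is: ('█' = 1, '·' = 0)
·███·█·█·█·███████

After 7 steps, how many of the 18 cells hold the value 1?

t=0: ·███·█·█·█·███████
t=1: ██··█·█·█·██······
t=2: █·██·█·█·██·█····█
t=3: ·██·█·█·██·█·█··██
t=4: ██·█·█·██·█·█·███·
t=5: █·█·█·██·█·█·██··█
t=6: ·█·█·██·█·█·██·███
t=7: █·█·██·█·█·██·██··

10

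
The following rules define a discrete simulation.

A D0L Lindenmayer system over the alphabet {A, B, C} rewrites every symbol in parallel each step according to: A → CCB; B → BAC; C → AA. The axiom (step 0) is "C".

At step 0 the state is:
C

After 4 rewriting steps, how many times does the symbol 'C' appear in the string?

step 0: C
step 1: AA
step 2: CCBCCB
step 3: AAAABACAAAABAC
step 4: CCBCCBCCBCCBBACCCBAACCBCCBCCBCCBBACCCBAA

22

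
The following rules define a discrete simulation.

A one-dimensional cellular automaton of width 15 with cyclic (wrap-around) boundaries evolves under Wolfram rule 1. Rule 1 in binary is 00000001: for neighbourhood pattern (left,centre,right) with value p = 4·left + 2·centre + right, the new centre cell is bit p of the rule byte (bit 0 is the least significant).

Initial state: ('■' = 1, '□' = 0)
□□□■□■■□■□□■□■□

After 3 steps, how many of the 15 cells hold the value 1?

2

t=0: □□□■□■■□■□□■□■□
t=1: ■■□□□□□□□□□□□□□
t=2: □□□■■■■■■■■■■■□
t=3: ■■□□□□□□□□□□□□□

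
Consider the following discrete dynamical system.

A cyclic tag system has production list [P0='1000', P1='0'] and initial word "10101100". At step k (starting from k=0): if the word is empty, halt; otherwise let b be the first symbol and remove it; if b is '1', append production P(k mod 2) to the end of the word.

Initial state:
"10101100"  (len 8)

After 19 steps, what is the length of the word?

14

t=0: "10101100"  (len 8)
t=1: "01011001000"  (len 11)
t=2: "1011001000"  (len 10)
t=3: "0110010001000"  (len 13)
t=4: "110010001000"  (len 12)
t=5: "100100010001000"  (len 15)
t=6: "001000100010000"  (len 15)
t=7: "01000100010000"  (len 14)
t=8: "1000100010000"  (len 13)
t=9: "0001000100001000"  (len 16)
t=10: "001000100001000"  (len 15)
t=11: "01000100001000"  (len 14)
t=12: "1000100001000"  (len 13)
t=13: "0001000010001000"  (len 16)
t=14: "001000010001000"  (len 15)
t=15: "01000010001000"  (len 14)
t=16: "1000010001000"  (len 13)
t=17: "0000100010001000"  (len 16)
t=18: "000100010001000"  (len 15)
t=19: "00100010001000"  (len 14)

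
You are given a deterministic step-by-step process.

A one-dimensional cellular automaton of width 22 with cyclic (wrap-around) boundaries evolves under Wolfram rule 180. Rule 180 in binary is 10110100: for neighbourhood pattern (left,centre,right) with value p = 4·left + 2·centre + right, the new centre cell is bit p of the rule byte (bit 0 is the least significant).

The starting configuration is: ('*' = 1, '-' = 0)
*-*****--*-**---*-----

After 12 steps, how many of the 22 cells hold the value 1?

11

[0] *-*****--*-**---*-----
[1] **-***-*-**--*--**----
[2] --*-*-***--*-**---*---
[3] --****-*-*-**--*--**--
[4] ---**-*****--*-**---*-
[5] -----*-***-*-**--*--**
[6] *----**-*-***--*-**---
[7] **-----***-*-*-**--*--
[8] --*-----*-*****--*-**-
[9] --**----**-***-*-**--*
[10] *---*-----*-*-***--*-*
[11] -*--**----****-*-*-**-
[12] -**---*----**-*****--*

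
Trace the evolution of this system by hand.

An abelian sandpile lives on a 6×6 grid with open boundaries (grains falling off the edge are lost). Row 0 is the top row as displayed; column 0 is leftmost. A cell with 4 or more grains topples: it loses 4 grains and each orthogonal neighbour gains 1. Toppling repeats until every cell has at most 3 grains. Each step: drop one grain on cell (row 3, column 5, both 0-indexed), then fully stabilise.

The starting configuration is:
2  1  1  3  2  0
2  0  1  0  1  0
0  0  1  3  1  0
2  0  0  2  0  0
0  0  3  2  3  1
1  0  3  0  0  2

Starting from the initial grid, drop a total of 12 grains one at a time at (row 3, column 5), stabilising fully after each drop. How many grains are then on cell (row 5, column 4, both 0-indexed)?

1

t=0: 2  1  1  3  2  0
2  0  1  0  1  0
0  0  1  3  1  0
2  0  0  2  0  0
0  0  3  2  3  1
1  0  3  0  0  2
t=1: 2  1  1  3  2  0
2  0  1  0  1  0
0  0  1  3  1  0
2  0  0  2  0  1
0  0  3  2  3  1
1  0  3  0  0  2
t=2: 2  1  1  3  2  0
2  0  1  0  1  0
0  0  1  3  1  0
2  0  0  2  0  2
0  0  3  2  3  1
1  0  3  0  0  2
t=3: 2  1  1  3  2  0
2  0  1  0  1  0
0  0  1  3  1  0
2  0  0  2  0  3
0  0  3  2  3  1
1  0  3  0  0  2
t=4: 2  1  1  3  2  0
2  0  1  0  1  0
0  0  1  3  1  1
2  0  0  2  1  0
0  0  3  2  3  2
1  0  3  0  0  2
t=5: 2  1  1  3  2  0
2  0  1  0  1  0
0  0  1  3  1  1
2  0  0  2  1  1
0  0  3  2  3  2
1  0  3  0  0  2
t=6: 2  1  1  3  2  0
2  0  1  0  1  0
0  0  1  3  1  1
2  0  0  2  1  2
0  0  3  2  3  2
1  0  3  0  0  2
t=7: 2  1  1  3  2  0
2  0  1  0  1  0
0  0  1  3  1  1
2  0  0  2  1  3
0  0  3  2  3  2
1  0  3  0  0  2
t=8: 2  1  1  3  2  0
2  0  1  0  1  0
0  0  1  3  1  2
2  0  0  2  2  0
0  0  3  2  3  3
1  0  3  0  0  2
t=9: 2  1  1  3  2  0
2  0  1  0  1  0
0  0  1  3  1  2
2  0  0  2  2  1
0  0  3  2  3  3
1  0  3  0  0  2
t=10: 2  1  1  3  2  0
2  0  1  0  1  0
0  0  1  3  1  2
2  0  0  2  2  2
0  0  3  2  3  3
1  0  3  0  0  2
t=11: 2  1  1  3  2  0
2  0  1  0  1  0
0  0  1  3  1  2
2  0  0  2  2  3
0  0  3  2  3  3
1  0  3  0  0  2
t=12: 2  1  1  3  2  0
2  0  1  0  1  0
0  0  1  3  2  3
2  0  0  3  0  2
0  0  3  3  1  1
1  0  3  0  1  3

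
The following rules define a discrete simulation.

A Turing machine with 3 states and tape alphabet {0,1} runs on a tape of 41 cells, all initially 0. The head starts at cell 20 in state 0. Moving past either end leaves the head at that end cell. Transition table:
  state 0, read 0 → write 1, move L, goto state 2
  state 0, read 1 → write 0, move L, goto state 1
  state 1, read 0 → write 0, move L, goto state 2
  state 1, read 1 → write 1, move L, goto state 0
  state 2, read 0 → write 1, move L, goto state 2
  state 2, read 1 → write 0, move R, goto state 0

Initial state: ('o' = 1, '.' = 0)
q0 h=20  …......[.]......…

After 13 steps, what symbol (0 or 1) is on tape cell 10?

1

gen 0: q0 h=20  …......[.]......…
gen 1: q2 h=19  …......[.]o.....…
gen 2: q2 h=18  …......[.]oo....…
gen 3: q2 h=17  …......[.]ooo...…
gen 4: q2 h=16  …......[.]oooo..…
gen 5: q2 h=15  …......[.]ooooo.…
gen 6: q2 h=14  …......[.]oooooo…
gen 7: q2 h=13  …......[.]oooooo…
gen 8: q2 h=12  …......[.]oooooo…
gen 9: q2 h=11  …......[.]oooooo…
gen 10: q2 h=10  …......[.]oooooo…
gen 11: q2 h= 9  …......[.]oooooo…
gen 12: q2 h= 8  …......[.]oooooo…
gen 13: q2 h= 7  …......[.]oooooo…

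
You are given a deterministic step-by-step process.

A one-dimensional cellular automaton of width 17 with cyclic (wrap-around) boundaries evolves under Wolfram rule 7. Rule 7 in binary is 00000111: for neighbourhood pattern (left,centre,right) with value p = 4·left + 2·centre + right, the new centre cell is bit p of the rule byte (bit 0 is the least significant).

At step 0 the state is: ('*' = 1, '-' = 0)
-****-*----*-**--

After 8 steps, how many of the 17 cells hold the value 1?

k=0  -****-*----*-**--
k=1  *-----*-****----*
k=2  --*****------***-
k=3  **------*****----
k=4  ---*****------***
k=5  -**------*****---
k=6  *---*****------**
k=7  --**------*****--
k=8  **---*****------*

8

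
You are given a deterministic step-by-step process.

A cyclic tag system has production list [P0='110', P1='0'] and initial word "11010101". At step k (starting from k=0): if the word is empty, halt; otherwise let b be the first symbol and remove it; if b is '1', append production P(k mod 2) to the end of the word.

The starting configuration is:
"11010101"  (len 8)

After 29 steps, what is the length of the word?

k=0  "11010101"  (len 8)
k=1  "1010101110"  (len 10)
k=2  "0101011100"  (len 10)
k=3  "101011100"  (len 9)
k=4  "010111000"  (len 9)
k=5  "10111000"  (len 8)
k=6  "01110000"  (len 8)
k=7  "1110000"  (len 7)
k=8  "1100000"  (len 7)
k=9  "100000110"  (len 9)
k=10  "000001100"  (len 9)
k=11  "00001100"  (len 8)
k=12  "0001100"  (len 7)
k=13  "001100"  (len 6)
k=14  "01100"  (len 5)
k=15  "1100"  (len 4)
k=16  "1000"  (len 4)
k=17  "000110"  (len 6)
k=18  "00110"  (len 5)
k=19  "0110"  (len 4)
k=20  "110"  (len 3)
k=21  "10110"  (len 5)
k=22  "01100"  (len 5)
k=23  "1100"  (len 4)
k=24  "1000"  (len 4)
k=25  "000110"  (len 6)
k=26  "00110"  (len 5)
k=27  "0110"  (len 4)
k=28  "110"  (len 3)
k=29  "10110"  (len 5)

5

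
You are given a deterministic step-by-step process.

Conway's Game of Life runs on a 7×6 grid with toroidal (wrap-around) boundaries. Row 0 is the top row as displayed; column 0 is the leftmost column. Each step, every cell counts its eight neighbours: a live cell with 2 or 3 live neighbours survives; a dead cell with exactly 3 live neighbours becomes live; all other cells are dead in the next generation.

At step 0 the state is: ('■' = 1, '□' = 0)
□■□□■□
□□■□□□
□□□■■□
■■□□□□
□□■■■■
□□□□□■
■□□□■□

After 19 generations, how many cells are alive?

4

k=0  □■□□■□
□□■□□□
□□□■■□
■■□□□□
□□■■■■
□□□□□■
■□□□■□
k=1  □■□■□■
□□■□■□
□■■■□□
■■□□□□
□■■■■■
■□□□□□
■□□□■□
k=2  ■■■■□■
■□□□■□
■□□■□□
□□□□□■
□□■■■■
■□■□□□
■■□□■□
k=3  □□■■□□
□□□□■□
■□□□■□
■□■□□■
■■■■■■
■□■□□□
□□□□■□
k=4  □□□■■□
□□□□■■
■■□■■□
□□■□□□
□□□□■□
■□■□□□
□■■□□□
k=5  □□■■■■
■□■□□□
■■■■■□
□■■□■■
□■□■□□
□□■■□□
□■■□□□
k=6  ■□□□■■
■□□□□□
□□□□■□
□□□□□■
■■□□□□
□□□■□□
□■□□□□
k=7  ■■□□□■
■□□□■□
□□□□□■
■□□□□■
■□□□□□
■■■□□□
■□□□■■
k=8  □■□□□□
□■□□■□
□□□□■□
■□□□□■
□□□□□□
□□□□□□
□□■□■□
k=9  □■■■□□
□□□□□□
■□□□■□
□□□□□■
□□□□□□
□□□□□□
□□□□□□
k=10  □□■□□□
□■■■□□
□□□□□■
□□□□□■
□□□□□□
□□□□□□
□□■□□□
k=11  □□□□□□
□■■■□□
■□■□■□
□□□□□□
□□□□□□
□□□□□□
□□□□□□
k=12  □□■□□□
□■■■□□
□□■□□□
□□□□□□
□□□□□□
□□□□□□
□□□□□□
k=13  □■■■□□
□■□■□□
□■■■□□
□□□□□□
□□□□□□
□□□□□□
□□□□□□
k=14  □■□■□□
■□□□■□
□■□■□□
□□■□□□
□□□□□□
□□□□□□
□□■□□□
k=15  □■■■□□
■■□■■□
□■■■□□
□□■□□□
□□□□□□
□□□□□□
□□■□□□
k=16  ■□□□■□
■□□□■□
■□□□■□
□■■■□□
□□□□□□
□□□□□□
□■■■□□
k=17  ■□■□■□
■■□■■□
■□■□■□
□■■■□□
□□■□□□
□□■□□□
□■■■□□
k=18  ■□□□■□
■□□□■□
■□□□■□
□□□□□□
□□□□□□
□□□□□□
□□□□□□
k=19  □□□□□□
■■□■■□
□□□□□□
□□□□□□
□□□□□□
□□□□□□
□□□□□□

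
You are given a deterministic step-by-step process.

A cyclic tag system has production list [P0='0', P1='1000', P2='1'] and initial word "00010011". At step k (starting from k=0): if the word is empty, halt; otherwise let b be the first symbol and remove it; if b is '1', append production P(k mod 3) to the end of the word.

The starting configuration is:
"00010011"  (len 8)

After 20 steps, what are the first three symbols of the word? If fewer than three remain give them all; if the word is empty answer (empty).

gen 0: "00010011"  (len 8)
gen 1: "0010011"  (len 7)
gen 2: "010011"  (len 6)
gen 3: "10011"  (len 5)
gen 4: "00110"  (len 5)
gen 5: "0110"  (len 4)
gen 6: "110"  (len 3)
gen 7: "100"  (len 3)
gen 8: "001000"  (len 6)
gen 9: "01000"  (len 5)
gen 10: "1000"  (len 4)
gen 11: "0001000"  (len 7)
gen 12: "001000"  (len 6)
gen 13: "01000"  (len 5)
gen 14: "1000"  (len 4)
gen 15: "0001"  (len 4)
gen 16: "001"  (len 3)
gen 17: "01"  (len 2)
gen 18: "1"  (len 1)
gen 19: "0"  (len 1)
gen 20: (halted — word empty)

(empty)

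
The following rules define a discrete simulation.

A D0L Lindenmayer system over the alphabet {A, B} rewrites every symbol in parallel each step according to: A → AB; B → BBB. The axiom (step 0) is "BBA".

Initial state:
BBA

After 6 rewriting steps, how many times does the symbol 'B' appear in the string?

1822

k=0  BBA
k=1  BBBBBBAB
k=2  BBBBBBBBBBBBBBBBBBABBBB
k=3  BBBBBBBBBBBBBBBBBBBBBBBBBBBBBBBBBBBBBBBBBBBBBBBBBBBBBBABBBBBBBBBBBBB
k=4  BBBBBBBBBBBBBBBBBBBBBBBBBBBBBBBBBBBBBBBBBBBBBBBBBBBBBBBBBB…BBBBBBBBBBBBBBBBBABBBBBBBBBBBBBBBBBBBBBBBBBBBBBBBBBBBBBBBB  (len 203)
k=5  BBBBBBBBBBBBBBBBBBBBBBBBBBBBBBBBBBBBBBBBBBBBBBBBBBBBBBBBBB…BBBBBBBBBBBBBBBBBBBBBBBBBBBBBBBBBBBBBBBBBBBBBBBBBBBBBBBBBB  (len 608)
k=6  BBBBBBBBBBBBBBBBBBBBBBBBBBBBBBBBBBBBBBBBBBBBBBBBBBBBBBBBBB…BBBBBBBBBBBBBBBBBBBBBBBBBBBBBBBBBBBBBBBBBBBBBBBBBBBBBBBBBB  (len 1823)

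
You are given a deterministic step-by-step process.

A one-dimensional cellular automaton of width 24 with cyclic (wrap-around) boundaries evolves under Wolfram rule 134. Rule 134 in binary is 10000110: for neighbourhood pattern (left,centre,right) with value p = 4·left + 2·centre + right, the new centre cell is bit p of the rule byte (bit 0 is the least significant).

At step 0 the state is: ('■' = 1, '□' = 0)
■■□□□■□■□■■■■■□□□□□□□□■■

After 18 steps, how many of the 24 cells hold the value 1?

6

t=0: ■■□□□■□■□■■■■■□□□□□□□□■■
t=1: ■□□□■■□■□□■■■□□□□□□□□■□■
t=2: □□□■□□□■□■□■□□□□□□□□■■□□
t=3: □□■■□□■■□■□■□□□□□□□■□□□□
t=4: □■□□□■□□□■□■□□□□□□■■□□□□
t=5: ■■□□■■□□■■□■□□□□□■□□□□□□
t=6: □□□■□□□■□□□■□□□□■■□□□□□■
t=7: □□■■□□■■□□■■□□□■□□□□□□■■
t=8: □■□□□■□□□■□□□□■■□□□□□■□□
t=9: ■■□□■■□□■■□□□■□□□□□□■■□□
t=10: □□□■□□□■□□□□■■□□□□□■□□□■
t=11: □□■■□□■■□□□■□□□□□□■■□□■■
t=12: □■□□□■□□□□■■□□□□□■□□□■□□
t=13: ■■□□■■□□□■□□□□□□■■□□■■□□
t=14: □□□■□□□□■■□□□□□■□□□■□□□■
t=15: □□■■□□□■□□□□□□■■□□■■□□■■
t=16: □■□□□□■■□□□□□■□□□■□□□■□□
t=17: ■■□□□■□□□□□□■■□□■■□□■■□□
t=18: □□□□■■□□□□□■□□□■□□□■□□□■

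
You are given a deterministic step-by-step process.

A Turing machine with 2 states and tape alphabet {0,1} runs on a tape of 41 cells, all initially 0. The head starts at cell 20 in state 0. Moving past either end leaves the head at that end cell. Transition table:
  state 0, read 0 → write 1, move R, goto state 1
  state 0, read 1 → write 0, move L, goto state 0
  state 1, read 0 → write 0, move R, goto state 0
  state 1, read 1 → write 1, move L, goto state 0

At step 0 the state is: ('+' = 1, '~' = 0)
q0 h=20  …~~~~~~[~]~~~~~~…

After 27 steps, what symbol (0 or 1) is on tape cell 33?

0) q0 h=20  …~~~~~~[~]~~~~~~…
1) q1 h=21  …~~~~~+[~]~~~~~~…
2) q0 h=22  …~~~~+~[~]~~~~~~…
3) q1 h=23  …~~~+~+[~]~~~~~~…
4) q0 h=24  …~~+~+~[~]~~~~~~…
5) q1 h=25  …~+~+~+[~]~~~~~~…
6) q0 h=26  …+~+~+~[~]~~~~~~…
7) q1 h=27  …~+~+~+[~]~~~~~~…
8) q0 h=28  …+~+~+~[~]~~~~~~…
9) q1 h=29  …~+~+~+[~]~~~~~~…
10) q0 h=30  …+~+~+~[~]~~~~~~…
11) q1 h=31  …~+~+~+[~]~~~~~~…
12) q0 h=32  …+~+~+~[~]~~~~~~…
13) q1 h=33  …~+~+~+[~]~~~~~~…
14) q0 h=34  …+~+~+~[~]~~~~~~|
15) q1 h=35  …~+~+~+[~]~~~~~|
16) q0 h=36  …+~+~+~[~]~~~~|
17) q1 h=37  …~+~+~+[~]~~~|
18) q0 h=38  …+~+~+~[~]~~|
19) q1 h=39  …~+~+~+[~]~|
20) q0 h=40  …+~+~+~[~]|
21) q1 h=40  …+~+~+~[+]|
22) q0 h=39  …~+~+~+[~]+|
23) q1 h=40  …+~+~++[+]|
24) q0 h=39  …~+~+~+[+]+|
25) q0 h=38  …+~+~+~[+]~+|
26) q0 h=37  …~+~+~+[~]~~+|
27) q1 h=38  …+~+~++[~]~+|

0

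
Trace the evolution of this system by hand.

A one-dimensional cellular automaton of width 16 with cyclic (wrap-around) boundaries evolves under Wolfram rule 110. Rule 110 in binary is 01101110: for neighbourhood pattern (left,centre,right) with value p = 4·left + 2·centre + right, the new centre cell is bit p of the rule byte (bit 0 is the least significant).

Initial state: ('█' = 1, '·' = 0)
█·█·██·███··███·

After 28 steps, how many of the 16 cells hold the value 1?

8

0) █·█·██·███··███·
1) ████████·█·██·██
2) ·······████████·
3) ······██······█·
4) ·····███·····██·
5) ····██·█····███·
6) ···█████···██·█·
7) ··██···█··█████·
8) ·███··██·██···█·
9) ██·█·██████··██·
10) ██████····█·████
11) ·····█···████···
12) ····██··██··█···
13) ···███·███·██···
14) ··██·███·████···
15) ·█████·███··█···
16) ██···███·█·██···
17) ██··██·██████··█
18) ·█·█████····█·██
19) ████···█···█████
20) ···█··██··██····
21) ··██·███·███····
22) ·█████·███·█····
23) ██···███·███····
24) ██··██·███·█···█
25) ·█·█████·███··██
26) ████···███·█·███
27) ···█··██·█████··
28) ··██·█████···█··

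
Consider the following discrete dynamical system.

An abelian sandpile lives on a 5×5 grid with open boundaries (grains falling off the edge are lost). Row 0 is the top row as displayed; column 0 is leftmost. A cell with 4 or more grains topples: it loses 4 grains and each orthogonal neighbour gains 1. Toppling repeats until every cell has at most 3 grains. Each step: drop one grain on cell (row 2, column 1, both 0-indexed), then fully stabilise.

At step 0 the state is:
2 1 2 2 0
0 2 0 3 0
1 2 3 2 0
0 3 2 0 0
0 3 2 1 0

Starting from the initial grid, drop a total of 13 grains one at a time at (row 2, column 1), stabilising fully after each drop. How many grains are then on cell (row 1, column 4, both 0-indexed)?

1

k=0  2 1 2 2 0
0 2 0 3 0
1 2 3 2 0
0 3 2 0 0
0 3 2 1 0
k=1  2 1 2 2 0
0 2 0 3 0
1 3 3 2 0
0 3 2 0 0
0 3 2 1 0
k=2  2 1 2 2 0
0 3 1 3 0
2 2 1 3 0
1 2 1 1 0
1 1 0 2 0
k=3  2 1 2 2 0
0 3 1 3 0
2 3 1 3 0
1 2 1 1 0
1 1 0 2 0
k=4  2 2 2 2 0
1 0 2 3 0
3 1 2 3 0
1 3 1 1 0
1 1 0 2 0
k=5  2 2 2 2 0
1 0 2 3 0
3 2 2 3 0
1 3 1 1 0
1 1 0 2 0
k=6  2 2 2 2 0
1 0 2 3 0
3 3 2 3 0
1 3 1 1 0
1 1 0 2 0
k=7  2 2 2 2 0
2 1 2 3 0
0 2 3 3 0
3 0 2 1 0
1 2 0 2 0
k=8  2 2 2 2 0
2 1 2 3 0
0 3 3 3 0
3 0 2 1 0
1 2 0 2 0
k=9  2 2 3 3 0
2 3 0 1 1
1 1 2 1 1
3 1 3 2 0
1 2 0 2 0
k=10  2 2 3 3 0
2 3 0 1 1
1 2 2 1 1
3 1 3 2 0
1 2 0 2 0
k=11  2 2 3 3 0
2 3 0 1 1
1 3 2 1 1
3 1 3 2 0
1 2 0 2 0
k=12  2 3 3 3 0
3 0 1 1 1
2 1 3 1 1
3 2 3 2 0
1 2 0 2 0
k=13  2 3 3 3 0
3 0 1 1 1
2 2 3 1 1
3 2 3 2 0
1 2 0 2 0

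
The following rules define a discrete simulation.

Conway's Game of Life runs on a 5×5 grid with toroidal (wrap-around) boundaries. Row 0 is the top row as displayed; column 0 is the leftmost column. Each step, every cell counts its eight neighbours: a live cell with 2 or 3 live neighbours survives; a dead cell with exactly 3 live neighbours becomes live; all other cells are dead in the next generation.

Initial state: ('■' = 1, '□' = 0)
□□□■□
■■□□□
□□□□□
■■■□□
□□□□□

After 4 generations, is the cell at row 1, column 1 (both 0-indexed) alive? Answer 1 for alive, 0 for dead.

0

step 0: □□□■□
■■□□□
□□□□□
■■■□□
□□□□□
step 1: □□□□□
□□□□□
□□■□□
□■□□□
□■■□□
step 2: □□□□□
□□□□□
□□□□□
□■□□□
□■■□□
step 3: □□□□□
□□□□□
□□□□□
□■■□□
□■■□□
step 4: □□□□□
□□□□□
□□□□□
□■■□□
□■■□□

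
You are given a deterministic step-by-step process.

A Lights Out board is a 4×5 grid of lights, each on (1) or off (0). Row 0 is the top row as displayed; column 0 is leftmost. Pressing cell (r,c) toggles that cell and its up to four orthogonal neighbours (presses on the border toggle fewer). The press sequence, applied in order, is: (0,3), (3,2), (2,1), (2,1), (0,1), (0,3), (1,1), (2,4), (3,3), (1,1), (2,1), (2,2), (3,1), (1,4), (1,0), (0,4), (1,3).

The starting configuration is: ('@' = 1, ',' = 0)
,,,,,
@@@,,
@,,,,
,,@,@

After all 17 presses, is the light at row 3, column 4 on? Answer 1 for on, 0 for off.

0) ,,,,,
@@@,,
@,,,,
,,@,@
1) ,,@@@
@@@@,
@,,,,
,,@,@
2) ,,@@@
@@@@,
@,@,,
,@,@@
3) ,,@@@
@,@@,
,@,,,
,,,@@
4) ,,@@@
@@@@,
@,@,,
,@,@@
5) @@,@@
@,@@,
@,@,,
,@,@@
6) @@@,,
@,@,,
@,@,,
,@,@@
7) @,@,,
,@,,,
@@@,,
,@,@@
8) @,@,,
,@,,@
@@@@@
,@,@,
9) @,@,,
,@,,@
@@@,@
,@@,@
10) @@@,,
@,@,@
@,@,@
,@@,@
11) @@@,,
@@@,@
,@,,@
,,@,@
12) @@@,,
@@,,@
,,@@@
,,,,@
13) @@@,,
@@,,@
,@@@@
@@@,@
14) @@@,@
@@,@,
,@@@,
@@@,@
15) ,@@,@
,,,@,
@@@@,
@@@,@
16) ,@@@,
,,,@@
@@@@,
@@@,@
17) ,@@,,
,,@,,
@@@,,
@@@,@

1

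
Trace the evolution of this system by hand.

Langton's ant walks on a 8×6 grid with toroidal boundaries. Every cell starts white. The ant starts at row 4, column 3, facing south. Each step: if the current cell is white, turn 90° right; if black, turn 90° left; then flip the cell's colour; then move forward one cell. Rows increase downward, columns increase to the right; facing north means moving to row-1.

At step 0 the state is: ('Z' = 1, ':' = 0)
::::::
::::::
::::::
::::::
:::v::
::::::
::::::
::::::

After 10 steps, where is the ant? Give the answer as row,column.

3,4

gen 0: ::::::
::::::
::::::
::::::
:::v::
::::::
::::::
::::::
gen 1: ::::::
::::::
::::::
::::::
::<Z::
::::::
::::::
::::::
gen 2: ::::::
::::::
::::::
::^:::
::ZZ::
::::::
::::::
::::::
gen 3: ::::::
::::::
::::::
::Z>::
::ZZ::
::::::
::::::
::::::
gen 4: ::::::
::::::
::::::
::ZZ::
::Zv::
::::::
::::::
::::::
gen 5: ::::::
::::::
::::::
::ZZ::
::Z:>:
::::::
::::::
::::::
gen 6: ::::::
::::::
::::::
::ZZ::
::Z:Z:
::::v:
::::::
::::::
gen 7: ::::::
::::::
::::::
::ZZ::
::Z:Z:
:::<Z:
::::::
::::::
gen 8: ::::::
::::::
::::::
::ZZ::
::Z^Z:
:::ZZ:
::::::
::::::
gen 9: ::::::
::::::
::::::
::ZZ::
::ZZ>:
:::ZZ:
::::::
::::::
gen 10: ::::::
::::::
::::::
::ZZ^:
::ZZ::
:::ZZ:
::::::
::::::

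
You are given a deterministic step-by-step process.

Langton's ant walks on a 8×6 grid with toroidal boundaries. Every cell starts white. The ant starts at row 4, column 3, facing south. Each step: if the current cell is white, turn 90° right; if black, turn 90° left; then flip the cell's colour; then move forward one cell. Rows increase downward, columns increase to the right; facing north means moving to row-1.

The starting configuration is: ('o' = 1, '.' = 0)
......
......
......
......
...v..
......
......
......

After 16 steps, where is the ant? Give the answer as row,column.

k=0  ......
......
......
......
...v..
......
......
......
k=1  ......
......
......
......
..<o..
......
......
......
k=2  ......
......
......
..^...
..oo..
......
......
......
k=3  ......
......
......
..o>..
..oo..
......
......
......
k=4  ......
......
......
..oo..
..ov..
......
......
......
k=5  ......
......
......
..oo..
..o.>.
......
......
......
k=6  ......
......
......
..oo..
..o.o.
....v.
......
......
k=7  ......
......
......
..oo..
..o.o.
...<o.
......
......
k=8  ......
......
......
..oo..
..o^o.
...oo.
......
......
k=9  ......
......
......
..oo..
..oo>.
...oo.
......
......
k=10  ......
......
......
..oo^.
..oo..
...oo.
......
......
k=11  ......
......
......
..ooo>
..oo..
...oo.
......
......
k=12  ......
......
......
..oooo
..oo.v
...oo.
......
......
k=13  ......
......
......
..oooo
..oo<o
...oo.
......
......
k=14  ......
......
......
..oo^o
..oooo
...oo.
......
......
k=15  ......
......
......
..o<.o
..oooo
...oo.
......
......
k=16  ......
......
......
..o..o
..ovoo
...oo.
......
......

4,3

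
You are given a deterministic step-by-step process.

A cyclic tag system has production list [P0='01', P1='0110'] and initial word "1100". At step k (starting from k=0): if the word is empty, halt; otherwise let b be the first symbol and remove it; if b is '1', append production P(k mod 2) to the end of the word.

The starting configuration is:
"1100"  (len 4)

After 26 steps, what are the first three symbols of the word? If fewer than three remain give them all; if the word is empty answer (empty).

011

step 0: "1100"  (len 4)
step 1: "10001"  (len 5)
step 2: "00010110"  (len 8)
step 3: "0010110"  (len 7)
step 4: "010110"  (len 6)
step 5: "10110"  (len 5)
step 6: "01100110"  (len 8)
step 7: "1100110"  (len 7)
step 8: "1001100110"  (len 10)
step 9: "00110011001"  (len 11)
step 10: "0110011001"  (len 10)
step 11: "110011001"  (len 9)
step 12: "100110010110"  (len 12)
step 13: "0011001011001"  (len 13)
step 14: "011001011001"  (len 12)
step 15: "11001011001"  (len 11)
step 16: "10010110010110"  (len 14)
step 17: "001011001011001"  (len 15)
step 18: "01011001011001"  (len 14)
step 19: "1011001011001"  (len 13)
step 20: "0110010110010110"  (len 16)
step 21: "110010110010110"  (len 15)
step 22: "100101100101100110"  (len 18)
step 23: "0010110010110011001"  (len 19)
step 24: "010110010110011001"  (len 18)
step 25: "10110010110011001"  (len 17)
step 26: "01100101100110010110"  (len 20)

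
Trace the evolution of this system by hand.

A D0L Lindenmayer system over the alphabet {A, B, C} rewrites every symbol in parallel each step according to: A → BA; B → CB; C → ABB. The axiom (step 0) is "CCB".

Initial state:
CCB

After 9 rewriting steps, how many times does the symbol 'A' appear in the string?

0) CCB
1) ABBABBCB
2) BACBCBBACBCBABBCB
3) CBBAABBCBABBCBCBBAABBCBABBCBBACBCBABBCB
4) ABBCBCBBABACBCBABBCBBACBCBABBCBABBCBCBBABACBCBABBCBBACBCBABBCBCBBAABBCBABBCBBACBCBABBCB
5) BACBCBABBCBABBCBCBBACBBAABBCBABBCBBACBCBABBCBCBBAABBCBABBC…CBABBCBCBBABACBCBABBCBBACBCBABBCBCBBAABBCBABBCBBACBCBABBCB  (len 196)
6) CBBAABBCBABBCBBACBCBABBCBBACBCBABBCBABBCBCBBAABBCBCBBABACB…CBABBCBCBBABACBCBABBCBBACBCBABBCBCBBAABBCBABBCBBACBCBABBCB  (len 440)
7) ABBCBCBBABACBCBABBCBBACBCBABBCBCBBAABBCBABBCBBACBCBABBCBCB…CBABBCBCBBABACBCBABBCBBACBCBABBCBCBBAABBCBABBCBBACBCBABBCB  (len 989)
8) BACBCBABBCBABBCBCBBACBBAABBCBABBCBBACBCBABBCBCBBAABBCBABBC…CBABBCBCBBABACBCBABBCBBACBCBABBCBCBBAABBCBABBCBBACBCBABBCB  (len 2222)
9) CBBAABBCBABBCBBACBCBABBCBBACBCBABBCBABBCBCBBAABBCBCBBABACB…CBABBCBCBBABACBCBABBCBBACBCBABBCBCBBAABBCBABBCBBACBCBABBCB  (len 4993)

989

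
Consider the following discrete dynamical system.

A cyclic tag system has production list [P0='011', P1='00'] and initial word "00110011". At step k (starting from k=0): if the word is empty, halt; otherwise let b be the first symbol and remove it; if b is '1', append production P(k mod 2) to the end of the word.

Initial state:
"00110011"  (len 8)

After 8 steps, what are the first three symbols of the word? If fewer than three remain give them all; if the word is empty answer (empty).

011

0) "00110011"  (len 8)
1) "0110011"  (len 7)
2) "110011"  (len 6)
3) "10011011"  (len 8)
4) "001101100"  (len 9)
5) "01101100"  (len 8)
6) "1101100"  (len 7)
7) "101100011"  (len 9)
8) "0110001100"  (len 10)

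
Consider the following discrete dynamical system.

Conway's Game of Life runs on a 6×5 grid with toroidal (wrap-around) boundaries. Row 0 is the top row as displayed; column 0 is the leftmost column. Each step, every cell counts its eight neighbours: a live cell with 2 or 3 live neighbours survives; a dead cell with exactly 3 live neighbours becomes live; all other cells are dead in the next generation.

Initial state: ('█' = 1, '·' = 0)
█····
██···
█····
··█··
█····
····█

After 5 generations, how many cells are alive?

0) █····
██···
█····
··█··
█····
····█
1) ██··█
██··█
█····
·█···
·····
█···█
2) ···█·
·····
····█
·····
█····
·█··█
3) ·····
·····
·····
·····
█····
█···█
4) ·····
·····
·····
·····
█···█
█···█
5) ·····
·····
·····
·····
█···█
█···█

4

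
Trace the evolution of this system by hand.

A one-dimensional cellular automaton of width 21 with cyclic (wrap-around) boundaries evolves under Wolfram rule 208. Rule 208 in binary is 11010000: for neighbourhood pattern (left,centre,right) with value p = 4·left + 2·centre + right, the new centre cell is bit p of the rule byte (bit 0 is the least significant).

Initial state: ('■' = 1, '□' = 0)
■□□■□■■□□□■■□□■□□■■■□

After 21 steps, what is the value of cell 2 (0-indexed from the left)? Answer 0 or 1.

0

t=0: ■□□■□■■□□□■■□□■□□■■■□
t=1: □■□□□□■■□□□■■□□■□□■■□
t=2: □□■□□□□■■□□□■■□□■□□■■
t=3: ■□□■□□□□■■□□□■■□□■□□■
t=4: ■■□□■□□□□■■□□□■■□□■□□
t=5: □■■□□■□□□□■■□□□■■□□■□
t=6: □□■■□□■□□□□■■□□□■■□□■
t=7: ■□□■■□□■□□□□■■□□□■■□□
t=8: □■□□■■□□■□□□□■■□□□■■□
t=9: □□■□□■■□□■□□□□■■□□□■■
t=10: ■□□■□□■■□□■□□□□■■□□□■
t=11: ■■□□■□□■■□□■□□□□■■□□□
t=12: □■■□□■□□■■□□■□□□□■■□□
t=13: □□■■□□■□□■■□□■□□□□■■□
t=14: □□□■■□□■□□■■□□■□□□□■■
t=15: ■□□□■■□□■□□■■□□■□□□□■
t=16: ■■□□□■■□□■□□■■□□■□□□□
t=17: □■■□□□■■□□■□□■■□□■□□□
t=18: □□■■□□□■■□□■□□■■□□■□□
t=19: □□□■■□□□■■□□■□□■■□□■□
t=20: □□□□■■□□□■■□□■□□■■□□■
t=21: ■□□□□■■□□□■■□□■□□■■□□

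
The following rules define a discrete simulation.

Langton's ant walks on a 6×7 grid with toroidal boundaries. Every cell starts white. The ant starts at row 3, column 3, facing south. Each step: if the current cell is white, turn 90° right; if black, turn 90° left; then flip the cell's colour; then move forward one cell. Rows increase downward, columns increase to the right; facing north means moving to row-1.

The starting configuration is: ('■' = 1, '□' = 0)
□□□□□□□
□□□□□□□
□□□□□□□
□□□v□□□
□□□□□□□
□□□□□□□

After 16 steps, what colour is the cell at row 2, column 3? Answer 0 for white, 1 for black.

gen 0: □□□□□□□
□□□□□□□
□□□□□□□
□□□v□□□
□□□□□□□
□□□□□□□
gen 1: □□□□□□□
□□□□□□□
□□□□□□□
□□<■□□□
□□□□□□□
□□□□□□□
gen 2: □□□□□□□
□□□□□□□
□□^□□□□
□□■■□□□
□□□□□□□
□□□□□□□
gen 3: □□□□□□□
□□□□□□□
□□■>□□□
□□■■□□□
□□□□□□□
□□□□□□□
gen 4: □□□□□□□
□□□□□□□
□□■■□□□
□□■v□□□
□□□□□□□
□□□□□□□
gen 5: □□□□□□□
□□□□□□□
□□■■□□□
□□■□>□□
□□□□□□□
□□□□□□□
gen 6: □□□□□□□
□□□□□□□
□□■■□□□
□□■□■□□
□□□□v□□
□□□□□□□
gen 7: □□□□□□□
□□□□□□□
□□■■□□□
□□■□■□□
□□□<■□□
□□□□□□□
gen 8: □□□□□□□
□□□□□□□
□□■■□□□
□□■^■□□
□□□■■□□
□□□□□□□
gen 9: □□□□□□□
□□□□□□□
□□■■□□□
□□■■>□□
□□□■■□□
□□□□□□□
gen 10: □□□□□□□
□□□□□□□
□□■■^□□
□□■■□□□
□□□■■□□
□□□□□□□
gen 11: □□□□□□□
□□□□□□□
□□■■■>□
□□■■□□□
□□□■■□□
□□□□□□□
gen 12: □□□□□□□
□□□□□□□
□□■■■■□
□□■■□v□
□□□■■□□
□□□□□□□
gen 13: □□□□□□□
□□□□□□□
□□■■■■□
□□■■<■□
□□□■■□□
□□□□□□□
gen 14: □□□□□□□
□□□□□□□
□□■■^■□
□□■■■■□
□□□■■□□
□□□□□□□
gen 15: □□□□□□□
□□□□□□□
□□■<□■□
□□■■■■□
□□□■■□□
□□□□□□□
gen 16: □□□□□□□
□□□□□□□
□□■□□■□
□□■v■■□
□□□■■□□
□□□□□□□

0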